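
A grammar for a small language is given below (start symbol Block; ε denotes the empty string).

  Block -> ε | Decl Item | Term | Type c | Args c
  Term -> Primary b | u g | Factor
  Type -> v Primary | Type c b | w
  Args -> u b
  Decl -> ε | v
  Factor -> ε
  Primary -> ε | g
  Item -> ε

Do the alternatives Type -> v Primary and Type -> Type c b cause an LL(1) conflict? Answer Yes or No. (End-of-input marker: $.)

Yes

FIRST(v Primary) = { v } and FIRST(Type c b) = { v, w }.
Both contain v, so the two alternatives are not disjoint — LL(1) conflict.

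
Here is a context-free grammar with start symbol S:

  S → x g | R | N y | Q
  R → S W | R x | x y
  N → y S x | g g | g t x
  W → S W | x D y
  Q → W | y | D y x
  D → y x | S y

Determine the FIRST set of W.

From W → S W: add FIRST(S) = { g, x, y }.
W → x D y contributes {x}.
Union: FIRST(W) = { g, x, y }.

{ g, x, y }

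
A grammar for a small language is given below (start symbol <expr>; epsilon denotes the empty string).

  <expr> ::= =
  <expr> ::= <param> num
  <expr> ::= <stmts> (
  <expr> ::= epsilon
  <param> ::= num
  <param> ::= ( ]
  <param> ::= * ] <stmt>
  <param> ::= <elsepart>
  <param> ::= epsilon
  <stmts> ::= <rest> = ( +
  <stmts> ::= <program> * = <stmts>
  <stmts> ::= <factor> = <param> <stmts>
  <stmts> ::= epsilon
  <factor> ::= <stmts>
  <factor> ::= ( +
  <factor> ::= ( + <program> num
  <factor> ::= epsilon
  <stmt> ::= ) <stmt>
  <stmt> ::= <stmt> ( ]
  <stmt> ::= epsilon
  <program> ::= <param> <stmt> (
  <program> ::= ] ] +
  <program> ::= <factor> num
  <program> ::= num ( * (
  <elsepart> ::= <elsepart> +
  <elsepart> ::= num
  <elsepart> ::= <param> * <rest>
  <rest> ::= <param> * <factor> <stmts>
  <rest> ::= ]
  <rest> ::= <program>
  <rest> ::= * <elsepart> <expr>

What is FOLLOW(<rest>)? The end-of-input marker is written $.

{ (, ), *, +, =, ], num }

In <stmts> ::= <rest> = ( +: add FIRST(= ( +) = { = }.
In <elsepart> ::= <param> * <rest>: <rest> is at the end, add FOLLOW(<elsepart>) = { (, ), *, +, =, ], num }.
Union: FOLLOW(<rest>) = { (, ), *, +, =, ], num }.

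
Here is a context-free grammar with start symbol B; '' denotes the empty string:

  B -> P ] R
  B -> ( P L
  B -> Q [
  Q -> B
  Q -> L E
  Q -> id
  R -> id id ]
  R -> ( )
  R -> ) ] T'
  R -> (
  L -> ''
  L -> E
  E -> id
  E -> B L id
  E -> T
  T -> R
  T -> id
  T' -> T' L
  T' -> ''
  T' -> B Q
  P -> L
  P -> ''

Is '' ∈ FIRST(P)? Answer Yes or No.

Yes

P has an ''-production, so P ⇒ ''.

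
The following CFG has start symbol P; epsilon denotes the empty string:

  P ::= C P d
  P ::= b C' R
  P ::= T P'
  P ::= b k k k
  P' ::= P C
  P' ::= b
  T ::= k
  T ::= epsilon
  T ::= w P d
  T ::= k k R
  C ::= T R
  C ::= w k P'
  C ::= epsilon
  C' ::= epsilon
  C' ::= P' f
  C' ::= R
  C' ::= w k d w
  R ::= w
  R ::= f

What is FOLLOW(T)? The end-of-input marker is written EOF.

{ b, f, k, w }

In P ::= T P': add FIRST(P') = { b, f, k, w }.
In C ::= T R: add FIRST(R) = { f, w }.
Union: FOLLOW(T) = { b, f, k, w }.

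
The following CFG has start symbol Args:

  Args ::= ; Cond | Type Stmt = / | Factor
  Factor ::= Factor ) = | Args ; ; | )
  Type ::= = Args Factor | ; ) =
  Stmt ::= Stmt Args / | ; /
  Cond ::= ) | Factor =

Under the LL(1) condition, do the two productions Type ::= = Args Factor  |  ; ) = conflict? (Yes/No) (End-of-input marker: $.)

No

FIRST(= Args Factor) = { = } and FIRST(; ) =) = { ; }.
The FIRST sets are disjoint and neither alternative is nullable — no conflict.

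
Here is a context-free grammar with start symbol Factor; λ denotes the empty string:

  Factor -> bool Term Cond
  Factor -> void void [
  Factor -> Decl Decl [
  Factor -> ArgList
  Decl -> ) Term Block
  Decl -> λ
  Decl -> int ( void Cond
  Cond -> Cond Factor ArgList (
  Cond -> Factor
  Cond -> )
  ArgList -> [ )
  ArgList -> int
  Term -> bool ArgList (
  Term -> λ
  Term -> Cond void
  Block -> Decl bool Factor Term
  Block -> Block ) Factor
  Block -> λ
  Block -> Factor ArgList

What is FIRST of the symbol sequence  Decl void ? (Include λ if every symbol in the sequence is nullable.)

Add FIRST(Decl)\{λ} = { ), int }; Decl is nullable, continue.
void is a terminal; add {void} and stop.

{ ), int, void }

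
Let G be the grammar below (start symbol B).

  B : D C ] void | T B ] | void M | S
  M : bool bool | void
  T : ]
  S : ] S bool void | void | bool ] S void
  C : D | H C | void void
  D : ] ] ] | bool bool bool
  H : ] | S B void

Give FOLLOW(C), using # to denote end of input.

{ ] }

In B : D C ] void: add FIRST(] void) = { ] }.
In C : H C: C is at the end, add FOLLOW(C) = { ] }.
Union: FOLLOW(C) = { ] }.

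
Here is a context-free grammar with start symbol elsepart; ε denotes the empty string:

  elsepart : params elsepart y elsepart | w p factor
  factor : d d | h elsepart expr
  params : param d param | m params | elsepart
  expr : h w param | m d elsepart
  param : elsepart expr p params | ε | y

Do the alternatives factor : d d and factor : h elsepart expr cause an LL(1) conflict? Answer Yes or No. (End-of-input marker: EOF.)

No

FIRST(d d) = { d } and FIRST(h elsepart expr) = { h }.
The FIRST sets are disjoint and neither alternative is nullable — no conflict.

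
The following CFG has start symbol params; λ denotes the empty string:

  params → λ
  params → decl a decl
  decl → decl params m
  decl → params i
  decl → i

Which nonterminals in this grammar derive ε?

Directly nullable (have an λ-production): params.
No other nonterminal has a production whose RHS symbols are all nullable.

{ params }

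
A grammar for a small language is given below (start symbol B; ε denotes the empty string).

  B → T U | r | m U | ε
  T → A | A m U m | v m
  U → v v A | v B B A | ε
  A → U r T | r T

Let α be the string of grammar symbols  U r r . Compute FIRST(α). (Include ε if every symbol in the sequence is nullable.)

{ r, v }

Add FIRST(U)\{ε} = { v }; U is nullable, continue.
r is a terminal; add {r} and stop.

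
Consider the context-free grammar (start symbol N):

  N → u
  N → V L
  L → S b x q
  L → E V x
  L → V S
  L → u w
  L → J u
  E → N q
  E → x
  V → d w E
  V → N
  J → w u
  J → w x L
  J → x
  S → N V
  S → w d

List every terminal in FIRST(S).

{ d, u, w }

From S → N V: add FIRST(N) = { d, u }.
S → w d contributes {w}.
Union: FIRST(S) = { d, u, w }.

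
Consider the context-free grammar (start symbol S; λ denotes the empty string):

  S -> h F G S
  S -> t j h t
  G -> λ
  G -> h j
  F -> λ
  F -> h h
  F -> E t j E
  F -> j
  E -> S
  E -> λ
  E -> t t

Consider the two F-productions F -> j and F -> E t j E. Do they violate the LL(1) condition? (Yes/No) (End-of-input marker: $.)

No

FIRST(j) = { j } and FIRST(E t j E) = { h, t }.
The FIRST sets are disjoint and neither alternative is nullable — no conflict.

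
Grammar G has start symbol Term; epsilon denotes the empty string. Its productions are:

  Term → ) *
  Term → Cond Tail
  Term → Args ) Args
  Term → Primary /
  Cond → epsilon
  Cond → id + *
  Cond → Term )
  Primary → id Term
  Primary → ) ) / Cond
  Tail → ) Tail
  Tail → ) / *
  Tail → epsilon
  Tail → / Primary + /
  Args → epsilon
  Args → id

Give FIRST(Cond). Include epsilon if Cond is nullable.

Cond → epsilon contributes epsilon.
Cond → id + * contributes {id}.
From Cond → Term ): Term nullable, take FIRST(Term) ∪ {)} = { ), /, id }.
Union: FIRST(Cond) = { ), /, id, epsilon }.

{ ), /, id, epsilon }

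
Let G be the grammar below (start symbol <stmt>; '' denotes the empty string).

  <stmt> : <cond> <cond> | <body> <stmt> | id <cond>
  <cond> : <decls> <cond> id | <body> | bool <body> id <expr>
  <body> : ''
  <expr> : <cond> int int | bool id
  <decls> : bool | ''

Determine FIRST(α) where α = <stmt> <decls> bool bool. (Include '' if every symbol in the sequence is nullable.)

{ bool, id }

Add FIRST(<stmt>)\{''} = { bool, id }; <stmt> is nullable, continue.
Add FIRST(<decls>)\{''} = { bool }; <decls> is nullable, continue.
bool is a terminal; add {bool} and stop.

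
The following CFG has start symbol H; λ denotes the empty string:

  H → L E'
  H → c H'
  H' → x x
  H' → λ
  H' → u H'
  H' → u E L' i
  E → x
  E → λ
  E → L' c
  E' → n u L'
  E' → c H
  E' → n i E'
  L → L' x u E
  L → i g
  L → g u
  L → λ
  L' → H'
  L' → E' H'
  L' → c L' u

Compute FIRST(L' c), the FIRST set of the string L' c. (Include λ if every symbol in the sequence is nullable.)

{ c, n, u, x }

Add FIRST(L')\{λ} = { c, n, u, x }; L' is nullable, continue.
c is a terminal; add {c} and stop.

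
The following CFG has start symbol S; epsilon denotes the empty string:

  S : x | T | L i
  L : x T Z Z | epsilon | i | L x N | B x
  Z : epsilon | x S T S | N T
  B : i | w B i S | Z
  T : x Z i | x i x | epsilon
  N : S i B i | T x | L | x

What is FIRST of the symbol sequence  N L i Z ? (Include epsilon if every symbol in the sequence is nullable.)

Add FIRST(N)\{epsilon} = { i, w, x }; N is nullable, continue.
Add FIRST(L)\{epsilon} = { i, w, x }; L is nullable, continue.
i is a terminal; add {i} and stop.

{ i, w, x }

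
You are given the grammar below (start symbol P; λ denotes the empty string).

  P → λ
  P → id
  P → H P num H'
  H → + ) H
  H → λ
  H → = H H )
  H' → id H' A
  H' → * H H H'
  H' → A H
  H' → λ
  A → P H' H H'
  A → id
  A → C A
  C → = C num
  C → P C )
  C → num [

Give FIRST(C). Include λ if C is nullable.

{ +, =, id, num }

C → = C num contributes {=}.
From C → P C ): P nullable, take FIRST(P) ∪ FIRST(C) = { +, =, id, num }.
C → num [ contributes {num}.
Union: FIRST(C) = { +, =, id, num }.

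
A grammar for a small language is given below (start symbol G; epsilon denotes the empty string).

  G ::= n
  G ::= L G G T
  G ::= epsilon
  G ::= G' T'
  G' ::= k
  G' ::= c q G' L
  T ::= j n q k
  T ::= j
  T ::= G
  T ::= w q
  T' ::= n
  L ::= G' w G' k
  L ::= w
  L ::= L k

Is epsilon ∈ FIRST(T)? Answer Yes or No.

T ::= G and each of G is nullable, so T ⇒* epsilon.

Yes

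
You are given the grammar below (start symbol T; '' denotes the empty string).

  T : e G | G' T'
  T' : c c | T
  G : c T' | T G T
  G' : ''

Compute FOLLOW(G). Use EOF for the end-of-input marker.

{ EOF, c, e }

In T : e G: G is at the end, add FOLLOW(T) = { EOF, c, e }.
In G : T G T: add FIRST(T) = { c, e }.
Union: FOLLOW(G) = { EOF, c, e }.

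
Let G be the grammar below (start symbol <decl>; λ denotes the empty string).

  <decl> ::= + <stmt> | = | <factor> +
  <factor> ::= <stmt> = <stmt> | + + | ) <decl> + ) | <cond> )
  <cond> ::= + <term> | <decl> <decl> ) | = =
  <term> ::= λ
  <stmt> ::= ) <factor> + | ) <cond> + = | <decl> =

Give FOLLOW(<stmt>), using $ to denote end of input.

{ $, ), +, = }

In <decl> ::= + <stmt>: <stmt> is at the end, add FOLLOW(<decl>) = { $, ), +, = }.
In <factor> ::= <stmt> = <stmt>: add FIRST(= <stmt>) = { = }.
In <factor> ::= <stmt> = <stmt>: <stmt> is at the end, add FOLLOW(<factor>) = { + }.
Union: FOLLOW(<stmt>) = { $, ), +, = }.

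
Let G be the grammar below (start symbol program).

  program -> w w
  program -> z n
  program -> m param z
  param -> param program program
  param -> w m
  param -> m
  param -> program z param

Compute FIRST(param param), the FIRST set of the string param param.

Add FIRST(param) = { m, w, z }; param is not nullable, stop.

{ m, w, z }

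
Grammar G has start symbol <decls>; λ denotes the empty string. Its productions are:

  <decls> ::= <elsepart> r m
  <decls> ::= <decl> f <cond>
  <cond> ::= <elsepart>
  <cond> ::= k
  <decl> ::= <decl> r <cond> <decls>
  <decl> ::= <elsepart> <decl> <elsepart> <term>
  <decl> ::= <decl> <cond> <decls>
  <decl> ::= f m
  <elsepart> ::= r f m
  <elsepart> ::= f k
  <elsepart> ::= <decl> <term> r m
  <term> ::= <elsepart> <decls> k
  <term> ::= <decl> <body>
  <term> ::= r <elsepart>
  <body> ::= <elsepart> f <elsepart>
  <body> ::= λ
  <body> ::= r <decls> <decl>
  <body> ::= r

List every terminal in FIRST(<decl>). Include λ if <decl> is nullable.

From <decl> ::= <decl> r <cond> <decls>: add FIRST(<decl>) = { f, r }.
From <decl> ::= <elsepart> <decl> <elsepart> <term>: add FIRST(<elsepart>) = { f, r }.
From <decl> ::= <decl> <cond> <decls>: add FIRST(<decl>) = { f, r }.
<decl> ::= f m contributes {f}.
Union: FIRST(<decl>) = { f, r }.

{ f, r }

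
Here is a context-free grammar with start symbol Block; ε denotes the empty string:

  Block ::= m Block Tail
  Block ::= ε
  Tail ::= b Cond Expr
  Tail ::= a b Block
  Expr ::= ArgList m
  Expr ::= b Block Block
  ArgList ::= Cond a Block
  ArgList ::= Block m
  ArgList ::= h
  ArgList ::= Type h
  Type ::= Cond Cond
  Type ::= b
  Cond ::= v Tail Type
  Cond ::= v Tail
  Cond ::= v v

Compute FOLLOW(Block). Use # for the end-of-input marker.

{ #, a, b, h, m, v }

Block is the start symbol, so # ∈ FOLLOW(Block).
In Block ::= m Block Tail: add FIRST(Tail) = { a, b }.
In Tail ::= a b Block: Block is at the end, add FOLLOW(Tail) = { #, a, b, h, m, v }.
In Expr ::= b Block Block: add FIRST(Block)\{ε} = { m }.
  Since Block is nullable, also add FOLLOW(Expr) = { #, a, b, h, m, v }.
In Expr ::= b Block Block: Block is at the end, add FOLLOW(Expr) = { #, a, b, h, m, v }.
In ArgList ::= Cond a Block: Block is at the end, add FOLLOW(ArgList) = { m }.
In ArgList ::= Block m: add FIRST(m) = { m }.
Union: FOLLOW(Block) = { #, a, b, h, m, v }.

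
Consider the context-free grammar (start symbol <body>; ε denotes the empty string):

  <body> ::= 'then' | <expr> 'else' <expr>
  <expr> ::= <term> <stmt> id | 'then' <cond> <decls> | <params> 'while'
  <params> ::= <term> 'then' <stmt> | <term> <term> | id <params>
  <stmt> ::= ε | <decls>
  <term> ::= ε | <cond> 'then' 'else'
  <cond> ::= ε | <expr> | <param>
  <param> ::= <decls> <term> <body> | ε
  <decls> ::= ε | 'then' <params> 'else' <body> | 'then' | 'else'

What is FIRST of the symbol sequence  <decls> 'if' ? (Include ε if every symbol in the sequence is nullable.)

{ 'else', 'if', 'then' }

Add FIRST(<decls>)\{ε} = { 'else', 'then' }; <decls> is nullable, continue.
'if' is a terminal; add {'if'} and stop.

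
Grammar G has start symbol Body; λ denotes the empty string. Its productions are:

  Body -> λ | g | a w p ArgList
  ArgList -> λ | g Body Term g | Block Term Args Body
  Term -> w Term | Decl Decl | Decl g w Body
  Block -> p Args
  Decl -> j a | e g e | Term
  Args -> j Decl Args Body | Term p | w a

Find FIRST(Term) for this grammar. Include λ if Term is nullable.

{ e, j, w }

Term -> w Term contributes {w}.
From Term -> Decl Decl: add FIRST(Decl) = { e, j, w }.
From Term -> Decl g w Body: add FIRST(Decl) = { e, j, w }.
Union: FIRST(Term) = { e, j, w }.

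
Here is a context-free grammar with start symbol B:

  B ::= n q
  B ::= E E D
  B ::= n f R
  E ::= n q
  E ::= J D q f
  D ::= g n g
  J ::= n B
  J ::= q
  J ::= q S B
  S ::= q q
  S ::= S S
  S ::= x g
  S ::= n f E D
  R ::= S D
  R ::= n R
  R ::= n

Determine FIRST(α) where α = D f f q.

Add FIRST(D) = { g }; D is not nullable, stop.

{ g }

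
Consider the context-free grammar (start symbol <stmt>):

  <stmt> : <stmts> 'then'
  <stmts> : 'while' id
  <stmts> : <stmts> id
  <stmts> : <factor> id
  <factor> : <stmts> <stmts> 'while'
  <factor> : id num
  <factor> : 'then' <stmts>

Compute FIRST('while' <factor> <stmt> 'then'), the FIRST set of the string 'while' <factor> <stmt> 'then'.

{ 'while' }

'while' is a terminal; add {'while'} and stop.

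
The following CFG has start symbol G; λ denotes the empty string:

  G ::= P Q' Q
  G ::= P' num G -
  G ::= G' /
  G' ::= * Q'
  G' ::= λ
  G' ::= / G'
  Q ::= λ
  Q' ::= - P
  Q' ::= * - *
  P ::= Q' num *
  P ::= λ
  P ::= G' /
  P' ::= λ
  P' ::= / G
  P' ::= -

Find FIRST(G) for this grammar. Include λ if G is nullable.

From G ::= P Q' Q: P nullable, take FIRST(P) ∪ FIRST(Q') = { *, -, / }.
From G ::= P' num G -: P' nullable, take FIRST(P') ∪ {num} = { -, /, num }.
From G ::= G' /: G' nullable, take FIRST(G') ∪ {/} = { *, / }.
Union: FIRST(G) = { *, -, /, num }.

{ *, -, /, num }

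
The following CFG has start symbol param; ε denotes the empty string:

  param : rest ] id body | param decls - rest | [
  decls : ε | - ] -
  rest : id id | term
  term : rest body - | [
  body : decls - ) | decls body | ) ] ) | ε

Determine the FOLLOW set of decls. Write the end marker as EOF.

In param : param decls - rest: add FIRST(- rest) = { - }.
In body : decls - ): add FIRST(- )) = { - }.
In body : decls body: add FIRST(body)\{ε} = { ), - }.
  Since body is nullable, also add FOLLOW(body) = { EOF, - }.
Union: FOLLOW(decls) = { EOF, ), - }.

{ EOF, ), - }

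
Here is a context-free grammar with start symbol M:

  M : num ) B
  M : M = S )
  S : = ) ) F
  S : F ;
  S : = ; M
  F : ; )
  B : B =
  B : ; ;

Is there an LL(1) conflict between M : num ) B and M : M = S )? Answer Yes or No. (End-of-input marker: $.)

FIRST(num ) B) = { num } and FIRST(M = S )) = { num }.
Both contain num, so the two alternatives are not disjoint — LL(1) conflict.

Yes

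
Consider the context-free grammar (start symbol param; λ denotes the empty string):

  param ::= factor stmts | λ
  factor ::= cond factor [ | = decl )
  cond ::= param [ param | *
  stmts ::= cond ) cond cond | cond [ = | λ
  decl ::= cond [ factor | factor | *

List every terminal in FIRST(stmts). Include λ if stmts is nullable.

{ *, =, [, λ }

From stmts ::= cond ) cond cond: add FIRST(cond) = { *, =, [ }.
From stmts ::= cond [ =: add FIRST(cond) = { *, =, [ }.
stmts ::= λ contributes λ.
Union: FIRST(stmts) = { *, =, [, λ }.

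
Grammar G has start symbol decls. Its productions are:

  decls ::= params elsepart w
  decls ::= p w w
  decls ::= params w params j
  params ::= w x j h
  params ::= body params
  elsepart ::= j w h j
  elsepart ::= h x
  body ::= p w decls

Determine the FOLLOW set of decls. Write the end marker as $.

{ $, p, w }

decls is the start symbol, so $ ∈ FOLLOW(decls).
In body ::= p w decls: decls is at the end, add FOLLOW(body) = { p, w }.
Union: FOLLOW(decls) = { $, p, w }.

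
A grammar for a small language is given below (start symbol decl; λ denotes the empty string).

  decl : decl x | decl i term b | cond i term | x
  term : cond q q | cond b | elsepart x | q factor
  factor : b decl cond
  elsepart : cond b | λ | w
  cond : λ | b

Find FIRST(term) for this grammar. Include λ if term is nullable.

{ b, q, w, x }

From term : cond q q: cond nullable, take FIRST(cond) ∪ {q} = { b, q }.
From term : cond b: cond nullable, take FIRST(cond) ∪ {b} = { b }.
From term : elsepart x: elsepart nullable, take FIRST(elsepart) ∪ {x} = { b, w, x }.
term : q factor contributes {q}.
Union: FIRST(term) = { b, q, w, x }.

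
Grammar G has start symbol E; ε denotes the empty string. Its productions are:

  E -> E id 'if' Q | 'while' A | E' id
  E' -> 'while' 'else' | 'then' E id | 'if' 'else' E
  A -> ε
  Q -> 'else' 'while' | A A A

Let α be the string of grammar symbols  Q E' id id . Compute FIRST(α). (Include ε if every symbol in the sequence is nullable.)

Add FIRST(Q)\{ε} = { 'else' }; Q is nullable, continue.
Add FIRST(E') = { 'if', 'then', 'while' }; E' is not nullable, stop.

{ 'else', 'if', 'then', 'while' }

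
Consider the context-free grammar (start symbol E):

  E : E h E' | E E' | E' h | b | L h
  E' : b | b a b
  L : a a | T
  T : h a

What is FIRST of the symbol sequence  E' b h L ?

{ b }

Add FIRST(E') = { b }; E' is not nullable, stop.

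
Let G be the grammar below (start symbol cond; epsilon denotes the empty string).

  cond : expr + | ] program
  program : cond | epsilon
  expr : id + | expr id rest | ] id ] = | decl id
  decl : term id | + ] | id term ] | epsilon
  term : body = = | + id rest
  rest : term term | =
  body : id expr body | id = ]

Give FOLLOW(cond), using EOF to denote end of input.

cond is the start symbol, so EOF ∈ FOLLOW(cond).
In program : cond: cond is at the end, add FOLLOW(program) = { EOF }.
Union: FOLLOW(cond) = { EOF }.

{ EOF }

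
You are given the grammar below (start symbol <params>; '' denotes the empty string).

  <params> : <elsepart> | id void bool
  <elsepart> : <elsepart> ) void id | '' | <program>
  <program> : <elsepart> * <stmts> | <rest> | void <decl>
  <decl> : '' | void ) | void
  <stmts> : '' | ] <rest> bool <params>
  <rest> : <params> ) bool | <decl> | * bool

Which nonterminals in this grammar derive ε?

{ <decl>, <elsepart>, <params>, <program>, <rest>, <stmts> }

Directly nullable (have an ''-production): <elsepart>, <decl>, <stmts>.
<params> : <elsepart> with every symbol nullable, so <params> is nullable.
<program> : <rest> with every symbol nullable, so <program> is nullable.
<rest> : <decl> with every symbol nullable, so <rest> is nullable.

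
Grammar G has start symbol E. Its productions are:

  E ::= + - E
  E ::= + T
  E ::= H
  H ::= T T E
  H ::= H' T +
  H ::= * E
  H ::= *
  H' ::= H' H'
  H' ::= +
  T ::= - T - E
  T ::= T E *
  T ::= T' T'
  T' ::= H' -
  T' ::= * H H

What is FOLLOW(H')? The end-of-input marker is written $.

{ *, +, - }

In H ::= H' T +: add FIRST(T +) = { *, +, - }.
In H' ::= H' H': add FIRST(H') = { + }.
In H' ::= H' H': H' is at the end, add FOLLOW(H') = { *, +, - }.
In T' ::= H' -: add FIRST(-) = { - }.
Union: FOLLOW(H') = { *, +, - }.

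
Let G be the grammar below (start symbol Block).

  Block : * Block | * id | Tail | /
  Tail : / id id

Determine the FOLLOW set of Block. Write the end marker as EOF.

{ EOF }

Block is the start symbol, so EOF ∈ FOLLOW(Block).
In Block : * Block: Block is at the end, add FOLLOW(Block) = { EOF }.
Union: FOLLOW(Block) = { EOF }.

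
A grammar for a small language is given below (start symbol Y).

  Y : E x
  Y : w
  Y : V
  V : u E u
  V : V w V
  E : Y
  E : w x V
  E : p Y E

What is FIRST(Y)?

{ p, u, w }

From Y : E x: add FIRST(E) = { p, u, w }.
Y : w contributes {w}.
From Y : V: add FIRST(V) = { u }.
Union: FIRST(Y) = { p, u, w }.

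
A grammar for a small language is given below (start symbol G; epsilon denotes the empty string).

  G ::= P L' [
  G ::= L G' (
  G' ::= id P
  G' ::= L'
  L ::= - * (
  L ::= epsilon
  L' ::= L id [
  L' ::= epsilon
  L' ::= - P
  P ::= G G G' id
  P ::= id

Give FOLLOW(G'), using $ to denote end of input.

In G ::= L G' (: add FIRST(() = { ( }.
In P ::= G G G' id: add FIRST(id) = { id }.
Union: FOLLOW(G') = { (, id }.

{ (, id }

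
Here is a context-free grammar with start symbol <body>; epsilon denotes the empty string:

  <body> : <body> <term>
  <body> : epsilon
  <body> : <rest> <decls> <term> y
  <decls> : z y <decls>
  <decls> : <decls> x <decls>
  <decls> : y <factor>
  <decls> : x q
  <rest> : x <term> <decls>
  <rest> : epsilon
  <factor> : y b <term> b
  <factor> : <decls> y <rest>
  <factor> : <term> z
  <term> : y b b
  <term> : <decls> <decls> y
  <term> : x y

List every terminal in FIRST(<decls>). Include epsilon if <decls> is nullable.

<decls> : z y <decls> contributes {z}.
From <decls> : <decls> x <decls>: add FIRST(<decls>) = { x, y, z }.
<decls> : y <factor> contributes {y}.
<decls> : x q contributes {x}.
Union: FIRST(<decls>) = { x, y, z }.

{ x, y, z }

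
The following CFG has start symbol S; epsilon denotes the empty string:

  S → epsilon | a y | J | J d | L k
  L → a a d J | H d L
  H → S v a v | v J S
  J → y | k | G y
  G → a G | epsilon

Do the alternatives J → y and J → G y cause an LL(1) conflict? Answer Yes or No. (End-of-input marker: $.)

Yes

FIRST(y) = { y } and FIRST(G y) = { a, y }.
Both contain y, so the two alternatives are not disjoint — LL(1) conflict.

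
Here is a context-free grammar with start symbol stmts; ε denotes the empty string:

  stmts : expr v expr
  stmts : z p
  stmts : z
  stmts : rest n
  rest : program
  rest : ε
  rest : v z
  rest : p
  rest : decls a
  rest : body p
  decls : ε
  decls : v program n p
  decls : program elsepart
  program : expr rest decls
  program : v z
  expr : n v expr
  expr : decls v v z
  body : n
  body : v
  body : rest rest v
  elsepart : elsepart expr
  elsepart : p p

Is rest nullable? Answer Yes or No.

Yes

rest has an ε-production, so rest ⇒ ε.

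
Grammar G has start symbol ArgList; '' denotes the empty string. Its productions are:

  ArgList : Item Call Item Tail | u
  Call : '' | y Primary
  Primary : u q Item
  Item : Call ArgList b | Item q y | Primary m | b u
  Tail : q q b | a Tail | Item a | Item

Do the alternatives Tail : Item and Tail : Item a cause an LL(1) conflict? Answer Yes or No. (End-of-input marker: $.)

Yes

FIRST(Item) = { b, u, y } and FIRST(Item a) = { b, u, y }.
Both contain b, so the two alternatives are not disjoint — LL(1) conflict.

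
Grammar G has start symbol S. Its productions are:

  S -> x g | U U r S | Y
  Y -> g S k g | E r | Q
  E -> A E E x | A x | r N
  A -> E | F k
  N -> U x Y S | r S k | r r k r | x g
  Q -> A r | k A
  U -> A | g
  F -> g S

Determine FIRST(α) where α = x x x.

{ x }

x is a terminal; add {x} and stop.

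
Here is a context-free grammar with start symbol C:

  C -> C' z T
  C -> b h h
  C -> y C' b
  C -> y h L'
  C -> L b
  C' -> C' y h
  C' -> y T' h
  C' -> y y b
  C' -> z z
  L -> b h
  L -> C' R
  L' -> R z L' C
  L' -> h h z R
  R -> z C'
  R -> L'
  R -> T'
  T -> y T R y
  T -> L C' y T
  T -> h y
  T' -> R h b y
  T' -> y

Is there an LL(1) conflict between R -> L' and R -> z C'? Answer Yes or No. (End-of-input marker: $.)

Yes

FIRST(L') = { h, y, z } and FIRST(z C') = { z }.
Both contain z, so the two alternatives are not disjoint — LL(1) conflict.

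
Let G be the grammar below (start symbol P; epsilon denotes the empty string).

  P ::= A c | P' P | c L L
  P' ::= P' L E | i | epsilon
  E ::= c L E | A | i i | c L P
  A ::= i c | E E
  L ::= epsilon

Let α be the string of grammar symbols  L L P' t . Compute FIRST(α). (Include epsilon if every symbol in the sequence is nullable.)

Add FIRST(L)\{epsilon} = {  }; L is nullable, continue.
Add FIRST(L)\{epsilon} = {  }; L is nullable, continue.
Add FIRST(P')\{epsilon} = { c, i }; P' is nullable, continue.
t is a terminal; add {t} and stop.

{ c, i, t }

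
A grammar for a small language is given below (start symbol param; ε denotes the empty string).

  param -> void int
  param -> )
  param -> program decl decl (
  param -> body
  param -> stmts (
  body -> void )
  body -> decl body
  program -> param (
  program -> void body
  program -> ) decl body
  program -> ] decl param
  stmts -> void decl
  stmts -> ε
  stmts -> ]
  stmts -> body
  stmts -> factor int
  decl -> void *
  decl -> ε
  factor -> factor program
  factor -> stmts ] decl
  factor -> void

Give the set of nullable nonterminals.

Directly nullable (have an ε-production): stmts, decl.
No other nonterminal has a production whose RHS symbols are all nullable.

{ decl, stmts }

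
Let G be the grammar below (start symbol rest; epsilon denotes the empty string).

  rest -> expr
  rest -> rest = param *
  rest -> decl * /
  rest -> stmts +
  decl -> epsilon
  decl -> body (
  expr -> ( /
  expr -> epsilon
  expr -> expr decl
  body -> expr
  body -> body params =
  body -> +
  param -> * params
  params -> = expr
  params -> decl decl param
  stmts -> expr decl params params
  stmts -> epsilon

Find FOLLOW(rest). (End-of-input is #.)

rest is the start symbol, so # ∈ FOLLOW(rest).
In rest -> rest = param *: add FIRST(= param *) = { = }.
Union: FOLLOW(rest) = { #, = }.

{ #, = }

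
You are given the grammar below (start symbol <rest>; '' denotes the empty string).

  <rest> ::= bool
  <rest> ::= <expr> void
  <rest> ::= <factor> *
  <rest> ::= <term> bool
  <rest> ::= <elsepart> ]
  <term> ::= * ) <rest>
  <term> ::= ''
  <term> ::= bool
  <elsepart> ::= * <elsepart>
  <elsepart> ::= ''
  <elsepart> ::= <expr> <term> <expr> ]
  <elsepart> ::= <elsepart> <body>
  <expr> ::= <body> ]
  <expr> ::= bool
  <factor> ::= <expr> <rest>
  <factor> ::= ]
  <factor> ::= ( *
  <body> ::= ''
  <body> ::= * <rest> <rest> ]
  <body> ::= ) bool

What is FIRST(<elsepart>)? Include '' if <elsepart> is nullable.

<elsepart> ::= * <elsepart> contributes {*}.
<elsepart> ::= '' contributes ''.
From <elsepart> ::= <expr> <term> <expr> ]: add FIRST(<expr>) = { ), *, ], bool }.
From <elsepart> ::= <elsepart> <body>: <elsepart>, <body> nullable, take FIRST(<elsepart>) ∪ FIRST(<body>) = { ), *, ], bool }; also '' since the whole RHS is nullable.
Union: FIRST(<elsepart>) = { ), *, ], bool, '' }.

{ ), *, ], bool, '' }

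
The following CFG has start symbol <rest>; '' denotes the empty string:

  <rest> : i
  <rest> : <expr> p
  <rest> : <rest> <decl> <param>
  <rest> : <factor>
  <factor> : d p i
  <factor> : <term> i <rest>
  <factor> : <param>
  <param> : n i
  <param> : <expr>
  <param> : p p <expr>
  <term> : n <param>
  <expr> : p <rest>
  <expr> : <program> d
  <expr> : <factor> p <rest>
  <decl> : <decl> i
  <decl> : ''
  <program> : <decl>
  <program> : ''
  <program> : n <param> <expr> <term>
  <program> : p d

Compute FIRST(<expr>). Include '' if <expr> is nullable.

<expr> : p <rest> contributes {p}.
From <expr> : <program> d: <program> nullable, take FIRST(<program>) ∪ {d} = { d, i, n, p }.
From <expr> : <factor> p <rest>: add FIRST(<factor>) = { d, i, n, p }.
Union: FIRST(<expr>) = { d, i, n, p }.

{ d, i, n, p }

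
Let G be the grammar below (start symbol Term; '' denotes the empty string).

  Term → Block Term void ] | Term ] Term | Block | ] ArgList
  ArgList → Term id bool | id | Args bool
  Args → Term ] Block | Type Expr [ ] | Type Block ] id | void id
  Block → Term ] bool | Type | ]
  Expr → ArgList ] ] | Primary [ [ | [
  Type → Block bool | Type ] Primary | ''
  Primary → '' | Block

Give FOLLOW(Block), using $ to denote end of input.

In Term → Block Term void ]: add FIRST(Term void ]) = { ], bool, void }.
In Term → Block: Block is at the end, add FOLLOW(Term) = { $, ], id, void }.
In Args → Term ] Block: Block is at the end, add FOLLOW(Args) = { bool }.
In Args → Type Block ] id: add FIRST(] id) = { ] }.
In Type → Block bool: add FIRST(bool) = { bool }.
In Primary → Block: Block is at the end, add FOLLOW(Primary) = { $, [, ], bool, id, void }.
Union: FOLLOW(Block) = { $, [, ], bool, id, void }.

{ $, [, ], bool, id, void }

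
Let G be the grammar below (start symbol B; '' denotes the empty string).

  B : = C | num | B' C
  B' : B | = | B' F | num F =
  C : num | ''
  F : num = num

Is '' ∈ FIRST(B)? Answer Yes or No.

Nullable nonterminals: C.
No production of B has an RHS whose symbols are all nullable, so B is not nullable.

No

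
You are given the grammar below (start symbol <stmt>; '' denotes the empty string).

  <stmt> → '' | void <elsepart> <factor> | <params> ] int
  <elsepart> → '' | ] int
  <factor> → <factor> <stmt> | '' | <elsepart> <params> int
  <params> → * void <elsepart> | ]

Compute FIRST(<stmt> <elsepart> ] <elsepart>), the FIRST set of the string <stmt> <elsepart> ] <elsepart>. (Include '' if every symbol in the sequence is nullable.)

Add FIRST(<stmt>)\{''} = { *, ], void }; <stmt> is nullable, continue.
Add FIRST(<elsepart>)\{''} = { ] }; <elsepart> is nullable, continue.
] is a terminal; add {]} and stop.

{ *, ], void }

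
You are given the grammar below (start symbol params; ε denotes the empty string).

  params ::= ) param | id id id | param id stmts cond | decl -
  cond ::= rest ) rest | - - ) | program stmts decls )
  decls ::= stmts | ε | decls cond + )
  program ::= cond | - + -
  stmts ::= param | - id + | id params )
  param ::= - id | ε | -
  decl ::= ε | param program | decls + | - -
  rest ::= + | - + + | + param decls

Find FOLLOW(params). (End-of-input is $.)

{ $, ) }

params is the start symbol, so $ ∈ FOLLOW(params).
In stmts ::= id params ): add FIRST()) = { ) }.
Union: FOLLOW(params) = { $, ) }.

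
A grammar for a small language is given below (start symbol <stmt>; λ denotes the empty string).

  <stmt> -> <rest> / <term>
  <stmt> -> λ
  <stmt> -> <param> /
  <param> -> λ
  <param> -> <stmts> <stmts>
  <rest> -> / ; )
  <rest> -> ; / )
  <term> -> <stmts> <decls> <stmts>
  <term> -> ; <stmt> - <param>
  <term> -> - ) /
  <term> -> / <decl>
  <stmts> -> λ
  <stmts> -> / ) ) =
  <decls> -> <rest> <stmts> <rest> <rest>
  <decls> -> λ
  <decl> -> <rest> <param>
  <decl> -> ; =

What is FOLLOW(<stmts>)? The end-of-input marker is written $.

In <param> -> <stmts> <stmts>: add FIRST(<stmts>)\{λ} = { / }.
  Since <stmts> is nullable, also add FOLLOW(<param>) = { $, -, / }.
In <param> -> <stmts> <stmts>: <stmts> is at the end, add FOLLOW(<param>) = { $, -, / }.
In <term> -> <stmts> <decls> <stmts>: add FIRST(<decls> <stmts>)\{λ} = { /, ; }.
  Since <decls> <stmts> is nullable, also add FOLLOW(<term>) = { $, - }.
In <term> -> <stmts> <decls> <stmts>: <stmts> is at the end, add FOLLOW(<term>) = { $, - }.
In <decls> -> <rest> <stmts> <rest> <rest>: add FIRST(<rest> <rest>) = { /, ; }.
Union: FOLLOW(<stmts>) = { $, -, /, ; }.

{ $, -, /, ; }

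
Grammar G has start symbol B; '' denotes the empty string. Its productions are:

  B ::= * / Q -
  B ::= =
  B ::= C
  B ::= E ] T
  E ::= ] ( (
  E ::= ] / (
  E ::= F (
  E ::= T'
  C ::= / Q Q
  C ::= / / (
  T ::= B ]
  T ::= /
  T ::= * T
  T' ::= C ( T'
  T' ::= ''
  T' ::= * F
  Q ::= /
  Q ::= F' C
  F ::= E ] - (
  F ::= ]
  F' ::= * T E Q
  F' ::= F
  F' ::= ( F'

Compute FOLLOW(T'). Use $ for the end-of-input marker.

In E ::= T': T' is at the end, add FOLLOW(E) = { (, *, /, ] }.
In T' ::= C ( T': T' is at the end, add FOLLOW(T') = { (, *, /, ] }.
Union: FOLLOW(T') = { (, *, /, ] }.

{ (, *, /, ] }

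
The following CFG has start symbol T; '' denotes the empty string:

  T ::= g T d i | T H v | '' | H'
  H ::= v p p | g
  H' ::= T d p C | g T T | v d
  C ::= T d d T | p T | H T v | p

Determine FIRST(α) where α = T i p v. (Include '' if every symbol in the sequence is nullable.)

{ d, g, i, v }

Add FIRST(T)\{''} = { d, g, v }; T is nullable, continue.
i is a terminal; add {i} and stop.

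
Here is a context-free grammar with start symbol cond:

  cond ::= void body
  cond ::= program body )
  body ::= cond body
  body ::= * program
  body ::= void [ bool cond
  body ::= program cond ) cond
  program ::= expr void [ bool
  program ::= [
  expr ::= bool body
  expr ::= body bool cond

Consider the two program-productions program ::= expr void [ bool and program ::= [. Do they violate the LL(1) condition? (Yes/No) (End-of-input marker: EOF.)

FIRST(expr void [ bool) = { *, [, bool, void } and FIRST([) = { [ }.
Both contain [, so the two alternatives are not disjoint — LL(1) conflict.

Yes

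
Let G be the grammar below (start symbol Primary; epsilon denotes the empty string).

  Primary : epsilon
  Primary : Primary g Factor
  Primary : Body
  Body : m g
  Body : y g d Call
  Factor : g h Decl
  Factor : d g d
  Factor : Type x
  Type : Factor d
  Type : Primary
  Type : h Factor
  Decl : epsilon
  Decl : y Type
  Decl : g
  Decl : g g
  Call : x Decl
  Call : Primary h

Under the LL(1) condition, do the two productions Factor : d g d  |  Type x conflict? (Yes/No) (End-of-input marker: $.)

Yes

FIRST(d g d) = { d } and FIRST(Type x) = { d, g, h, m, x, y }.
Both contain d, so the two alternatives are not disjoint — LL(1) conflict.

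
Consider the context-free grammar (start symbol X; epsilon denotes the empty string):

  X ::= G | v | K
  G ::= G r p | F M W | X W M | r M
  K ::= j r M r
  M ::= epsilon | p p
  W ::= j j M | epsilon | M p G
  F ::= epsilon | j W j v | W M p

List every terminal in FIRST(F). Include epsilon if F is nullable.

F ::= epsilon contributes epsilon.
F ::= j W j v contributes {j}.
From F ::= W M p: W, M nullable, take FIRST(W) ∪ FIRST(M) ∪ {p} = { j, p }.
Union: FIRST(F) = { j, p, epsilon }.

{ j, p, epsilon }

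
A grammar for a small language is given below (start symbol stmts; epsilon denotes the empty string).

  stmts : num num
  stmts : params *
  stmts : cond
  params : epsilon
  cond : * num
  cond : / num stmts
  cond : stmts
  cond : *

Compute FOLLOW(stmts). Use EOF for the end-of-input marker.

stmts is the start symbol, so EOF ∈ FOLLOW(stmts).
In cond : / num stmts: stmts is at the end, add FOLLOW(cond) = { EOF }.
In cond : stmts: stmts is at the end, add FOLLOW(cond) = { EOF }.
Union: FOLLOW(stmts) = { EOF }.

{ EOF }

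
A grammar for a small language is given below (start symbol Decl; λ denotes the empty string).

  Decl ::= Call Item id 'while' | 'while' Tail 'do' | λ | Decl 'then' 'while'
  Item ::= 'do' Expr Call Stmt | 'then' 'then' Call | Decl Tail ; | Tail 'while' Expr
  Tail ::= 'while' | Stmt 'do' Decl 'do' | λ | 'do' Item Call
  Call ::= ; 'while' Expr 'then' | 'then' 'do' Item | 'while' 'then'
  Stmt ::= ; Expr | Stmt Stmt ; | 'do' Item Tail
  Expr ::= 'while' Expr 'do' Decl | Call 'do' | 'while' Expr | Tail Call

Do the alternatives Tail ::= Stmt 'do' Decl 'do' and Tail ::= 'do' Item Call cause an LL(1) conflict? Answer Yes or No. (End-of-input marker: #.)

FIRST(Stmt 'do' Decl 'do') = { 'do', ; } and FIRST('do' Item Call) = { 'do' }.
Both contain 'do', so the two alternatives are not disjoint — LL(1) conflict.

Yes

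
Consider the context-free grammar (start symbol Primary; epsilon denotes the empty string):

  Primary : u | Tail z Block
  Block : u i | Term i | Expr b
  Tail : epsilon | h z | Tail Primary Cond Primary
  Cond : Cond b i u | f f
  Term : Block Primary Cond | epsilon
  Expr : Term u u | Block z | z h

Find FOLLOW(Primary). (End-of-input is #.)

Primary is the start symbol, so # ∈ FOLLOW(Primary).
In Tail : Tail Primary Cond Primary: add FIRST(Cond Primary) = { f }.
In Tail : Tail Primary Cond Primary: Primary is at the end, add FOLLOW(Tail) = { h, u, z }.
In Term : Block Primary Cond: add FIRST(Cond) = { f }.
Union: FOLLOW(Primary) = { #, f, h, u, z }.

{ #, f, h, u, z }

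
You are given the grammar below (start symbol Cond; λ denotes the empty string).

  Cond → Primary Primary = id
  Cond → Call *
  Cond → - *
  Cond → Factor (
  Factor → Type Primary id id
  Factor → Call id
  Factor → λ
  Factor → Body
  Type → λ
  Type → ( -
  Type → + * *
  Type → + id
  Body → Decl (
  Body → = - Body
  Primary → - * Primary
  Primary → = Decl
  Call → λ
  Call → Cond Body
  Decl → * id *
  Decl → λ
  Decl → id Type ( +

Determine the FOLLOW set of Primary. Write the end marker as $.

In Cond → Primary Primary = id: add FIRST(Primary = id) = { -, = }.
In Cond → Primary Primary = id: add FIRST(= id) = { = }.
In Factor → Type Primary id id: add FIRST(id id) = { id }.
In Primary → - * Primary: Primary is at the end, add FOLLOW(Primary) = { -, =, id }.
Union: FOLLOW(Primary) = { -, =, id }.

{ -, =, id }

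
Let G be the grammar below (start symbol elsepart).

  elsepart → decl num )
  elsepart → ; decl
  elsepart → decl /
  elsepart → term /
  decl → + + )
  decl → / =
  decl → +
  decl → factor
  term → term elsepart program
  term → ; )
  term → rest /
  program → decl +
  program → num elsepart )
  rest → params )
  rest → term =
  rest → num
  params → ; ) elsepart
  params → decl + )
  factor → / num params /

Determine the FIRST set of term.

{ +, /, ;, num }

From term → term elsepart program: add FIRST(term) = { +, /, ;, num }.
term → ; ) contributes {;}.
From term → rest /: add FIRST(rest) = { +, /, ;, num }.
Union: FIRST(term) = { +, /, ;, num }.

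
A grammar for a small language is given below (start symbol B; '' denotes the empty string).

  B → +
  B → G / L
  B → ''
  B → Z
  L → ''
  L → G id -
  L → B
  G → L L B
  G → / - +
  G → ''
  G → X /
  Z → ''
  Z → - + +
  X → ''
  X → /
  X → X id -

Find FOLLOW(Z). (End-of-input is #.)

{ #, +, -, /, id }

In B → Z: Z is at the end, add FOLLOW(B) = { #, +, -, /, id }.
Union: FOLLOW(Z) = { #, +, -, /, id }.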